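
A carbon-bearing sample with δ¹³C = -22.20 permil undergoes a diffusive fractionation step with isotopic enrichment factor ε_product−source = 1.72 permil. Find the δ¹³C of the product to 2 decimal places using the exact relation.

Exactly, δ_product = (δ_source + 1000)·(ε/1000 + 1) − 1000.
δ_product = (-22.20 + 1000) × (1.72/1000 + 1) − 1000
δ_product = -20.518 permil

-20.52 permil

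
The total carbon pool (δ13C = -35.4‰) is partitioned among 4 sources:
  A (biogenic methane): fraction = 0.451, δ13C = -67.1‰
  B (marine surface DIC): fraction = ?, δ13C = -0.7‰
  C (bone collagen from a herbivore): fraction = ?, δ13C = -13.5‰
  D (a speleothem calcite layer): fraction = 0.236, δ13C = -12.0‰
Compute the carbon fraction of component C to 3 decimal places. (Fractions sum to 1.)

0.163

Let f_C and f_B be the unknown fractions; fractions sum to 1 so f_C + f_B = 0.313.
Mass balance: Σ fᵢ·δᵢ = δ_bulk ⇒ f_C·(-13.5) + f_B·(-0.7) = -35.4 − (-33.094) = -2.306
Substitute f_B = 0.313 − f_C:
f_C·(-13.5 − -0.7) = -2.306 − 0.313×(-0.7) = -2.087
f_C = -2.087 / -12.8 = 0.1630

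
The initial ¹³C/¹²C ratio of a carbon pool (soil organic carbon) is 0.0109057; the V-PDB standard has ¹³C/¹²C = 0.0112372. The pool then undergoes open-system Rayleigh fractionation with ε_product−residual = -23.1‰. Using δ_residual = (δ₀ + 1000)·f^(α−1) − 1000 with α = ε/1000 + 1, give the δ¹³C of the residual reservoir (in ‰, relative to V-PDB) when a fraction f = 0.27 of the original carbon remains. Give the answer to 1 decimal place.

δ₀ = (0.0109057/0.0112372 − 1)×1000 = (0.970500 − 1)×1000 = -29.500‰
α − 1 = ε/1000 = -0.0231
f^(α−1) = 0.27^(-0.0231) = 1.030708
δ_res = (-29.500 + 1000) × 1.030708 − 1000 = 1000.302 − 1000 = 0.30‰

0.3‰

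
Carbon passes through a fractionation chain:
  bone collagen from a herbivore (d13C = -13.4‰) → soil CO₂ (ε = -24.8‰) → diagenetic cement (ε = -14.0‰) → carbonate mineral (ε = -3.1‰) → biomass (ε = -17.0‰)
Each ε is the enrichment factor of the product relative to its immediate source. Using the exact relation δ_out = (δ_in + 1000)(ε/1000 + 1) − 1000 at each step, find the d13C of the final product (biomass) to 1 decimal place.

step 1: δ = (-13.40 + 1000)·(-24.8/1000 + 1) − 1000 = -37.87‰
step 2: δ = (-37.87 + 1000)·(-14.0/1000 + 1) − 1000 = -51.34‰
step 3: δ = (-51.34 + 1000)·(-3.1/1000 + 1) − 1000 = -54.28‰
step 4: δ = (-54.28 + 1000)·(-17.0/1000 + 1) − 1000 = -70.36‰

-70.4‰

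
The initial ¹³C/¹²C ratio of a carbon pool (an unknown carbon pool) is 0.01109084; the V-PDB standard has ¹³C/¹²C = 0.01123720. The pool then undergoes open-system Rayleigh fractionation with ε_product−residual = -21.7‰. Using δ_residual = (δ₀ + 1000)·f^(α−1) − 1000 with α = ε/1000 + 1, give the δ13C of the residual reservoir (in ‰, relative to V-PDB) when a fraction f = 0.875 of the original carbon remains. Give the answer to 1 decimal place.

δ₀ = (0.01109084/0.01123720 − 1)×1000 = (0.986975 − 1)×1000 = -13.025‰
α − 1 = ε/1000 = -0.0217
f^(α−1) = 0.875^(-0.0217) = 1.002902
δ_res = (-13.025 + 1000) × 1.002902 − 1000 = 989.839 − 1000 = -10.16‰

-10.2‰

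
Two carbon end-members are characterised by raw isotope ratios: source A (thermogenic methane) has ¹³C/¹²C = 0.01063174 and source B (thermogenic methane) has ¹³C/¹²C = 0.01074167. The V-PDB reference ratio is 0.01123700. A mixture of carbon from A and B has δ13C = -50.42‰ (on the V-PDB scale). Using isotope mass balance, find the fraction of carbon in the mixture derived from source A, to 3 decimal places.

0.648

δ_A = (0.01063174/0.01123700 − 1)×1000 = (0.946137 − 1)×1000 = -53.863‰
δ_B = (0.01074167/0.01123700 − 1)×1000 = (0.955920 − 1)×1000 = -44.080‰
f_A = (δ_mix − δ_B)/(δ_A − δ_B) = (-50.42 − (-44.080))/(-53.863 − (-44.080))
f_A = -6.340 / -9.783 = 0.6480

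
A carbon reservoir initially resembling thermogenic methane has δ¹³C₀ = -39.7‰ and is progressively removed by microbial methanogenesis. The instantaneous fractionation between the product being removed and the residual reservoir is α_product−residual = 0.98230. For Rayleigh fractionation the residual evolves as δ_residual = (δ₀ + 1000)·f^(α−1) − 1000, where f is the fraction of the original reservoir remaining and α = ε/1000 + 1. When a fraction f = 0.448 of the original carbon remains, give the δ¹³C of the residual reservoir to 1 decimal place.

-26.0‰

Rayleigh residual: δ_res = (δ₀ + 1000)·f^(α−1) − 1000
α − 1 = -0.01770
f^(α−1) = 0.448^(-0.01770) = 1.014314
δ_res = (-39.7 + 1000) × 1.014314 − 1000 = 974.046 − 1000 = -25.95‰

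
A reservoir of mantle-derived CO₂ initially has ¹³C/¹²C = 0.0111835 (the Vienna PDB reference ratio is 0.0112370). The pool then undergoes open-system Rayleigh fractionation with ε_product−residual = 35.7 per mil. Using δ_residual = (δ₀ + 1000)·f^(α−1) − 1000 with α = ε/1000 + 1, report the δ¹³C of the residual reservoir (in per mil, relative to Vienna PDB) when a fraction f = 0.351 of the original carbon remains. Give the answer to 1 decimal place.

δ₀ = (0.0111835/0.0112370 − 1)×1000 = (0.995239 − 1)×1000 = -4.761 per mil
α − 1 = ε/1000 = 0.0357
f^(α−1) = 0.351^(0.0357) = 0.963313
δ_res = (-4.761 + 1000) × 0.963313 − 1000 = 958.727 − 1000 = -41.27 per mil

-41.3 per mil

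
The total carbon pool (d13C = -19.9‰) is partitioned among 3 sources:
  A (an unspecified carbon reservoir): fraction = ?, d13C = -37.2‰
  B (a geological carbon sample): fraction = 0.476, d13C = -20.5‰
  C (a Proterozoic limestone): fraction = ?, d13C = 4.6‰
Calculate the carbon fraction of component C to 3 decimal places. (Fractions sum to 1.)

Let f_C and f_A be the unknown fractions; fractions sum to 1 so f_C + f_A = 0.524.
Mass balance: Σ fᵢ·δᵢ = δ_bulk ⇒ f_C·(4.6) + f_A·(-37.2) = -19.9 − (-9.758) = -10.142
Substitute f_A = 0.524 − f_C:
f_C·(4.6 − -37.2) = -10.142 − 0.524×(-37.2) = 9.351
f_C = 9.351 / 41.8 = 0.2237

0.224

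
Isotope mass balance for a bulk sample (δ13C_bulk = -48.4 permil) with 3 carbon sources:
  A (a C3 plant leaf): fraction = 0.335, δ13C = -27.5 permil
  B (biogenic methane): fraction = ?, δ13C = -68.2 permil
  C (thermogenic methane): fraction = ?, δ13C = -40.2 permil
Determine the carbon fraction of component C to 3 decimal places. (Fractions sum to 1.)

Let f_C and f_B be the unknown fractions; fractions sum to 1 so f_C + f_B = 0.665.
Mass balance: Σ fᵢ·δᵢ = δ_bulk ⇒ f_C·(-40.2) + f_B·(-68.2) = -48.4 − (-9.213) = -39.188
Substitute f_B = 0.665 − f_C:
f_C·(-40.2 − -68.2) = -39.188 − 0.665×(-68.2) = 6.166
f_C = 6.166 / 28.0 = 0.2202

0.220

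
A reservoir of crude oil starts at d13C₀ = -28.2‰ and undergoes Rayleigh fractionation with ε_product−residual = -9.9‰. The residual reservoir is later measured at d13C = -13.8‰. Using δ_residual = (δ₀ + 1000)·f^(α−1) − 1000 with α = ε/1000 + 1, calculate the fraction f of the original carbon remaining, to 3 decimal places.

0.226

α − 1 = ε/1000 = -0.0099
(δ_res + 1000)/(δ₀ + 1000) = (-13.8 + 1000)/(-28.2 + 1000) = 986.2/971.8 = 1.014818
f = 1.014818^(1/-0.0099) = exp(ln(1.014818)/-0.0099) = exp(0.01471/-0.0099)
f = exp(-1.4858) = 0.2263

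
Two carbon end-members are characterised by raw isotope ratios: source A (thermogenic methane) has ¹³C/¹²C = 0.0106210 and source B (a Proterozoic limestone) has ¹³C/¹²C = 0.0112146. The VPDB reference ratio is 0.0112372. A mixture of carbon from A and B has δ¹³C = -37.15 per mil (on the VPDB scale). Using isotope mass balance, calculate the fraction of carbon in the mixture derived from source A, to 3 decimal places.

0.665

δ_A = (0.0106210/0.0112372 − 1)×1000 = (0.945164 − 1)×1000 = -54.836 per mil
δ_B = (0.0112146/0.0112372 − 1)×1000 = (0.997989 − 1)×1000 = -2.011 per mil
f_A = (δ_mix − δ_B)/(δ_A − δ_B) = (-37.15 − (-2.011))/(-54.836 − (-2.011))
f_A = -35.139 / -52.825 = 0.6652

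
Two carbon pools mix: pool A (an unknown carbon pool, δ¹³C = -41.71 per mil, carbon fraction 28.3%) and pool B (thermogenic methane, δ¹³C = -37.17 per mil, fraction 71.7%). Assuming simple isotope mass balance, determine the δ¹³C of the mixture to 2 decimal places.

-38.45 per mil

δ_mix = f_A·δ_A + f_B·δ_B
δ_mix = 0.283 × (-41.71) + 0.717 × (-37.17)
δ_mix = -11.804 + -26.651 = -38.455 per mil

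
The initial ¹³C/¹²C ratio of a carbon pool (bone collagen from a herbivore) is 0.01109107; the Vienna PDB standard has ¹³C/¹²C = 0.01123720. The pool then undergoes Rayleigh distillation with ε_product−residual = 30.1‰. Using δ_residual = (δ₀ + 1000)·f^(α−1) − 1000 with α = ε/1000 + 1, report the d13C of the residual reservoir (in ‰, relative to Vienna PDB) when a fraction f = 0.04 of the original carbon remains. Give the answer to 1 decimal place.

-104.1‰

δ₀ = (0.01109107/0.01123720 − 1)×1000 = (0.986996 − 1)×1000 = -13.004‰
α − 1 = ε/1000 = 0.0301
f^(α−1) = 0.04^(0.0301) = 0.907658
δ_res = (-13.004 + 1000) × 0.907658 − 1000 = 895.854 − 1000 = -104.15‰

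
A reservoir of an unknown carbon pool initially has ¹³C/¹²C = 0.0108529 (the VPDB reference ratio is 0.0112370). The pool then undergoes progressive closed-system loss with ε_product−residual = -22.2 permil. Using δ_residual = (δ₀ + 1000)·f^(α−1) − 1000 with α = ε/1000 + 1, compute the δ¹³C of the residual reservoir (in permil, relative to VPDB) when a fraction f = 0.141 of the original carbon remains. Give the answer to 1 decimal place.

δ₀ = (0.0108529/0.0112370 − 1)×1000 = (0.965818 − 1)×1000 = -34.182 permil
α − 1 = ε/1000 = -0.0222
f^(α−1) = 0.141^(-0.0222) = 1.044449
δ_res = (-34.182 + 1000) × 1.044449 − 1000 = 1008.748 − 1000 = 8.75 permil

8.7 permil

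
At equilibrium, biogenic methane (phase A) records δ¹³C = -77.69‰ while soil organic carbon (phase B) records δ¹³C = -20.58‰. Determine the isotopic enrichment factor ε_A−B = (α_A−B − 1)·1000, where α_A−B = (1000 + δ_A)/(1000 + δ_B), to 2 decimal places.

α_A−B = (1000 + -77.69) / (1000 + -20.58) = 922.31 / 979.42 = 0.941690
ε_A−B = (0.941690 − 1) × 1000 = -58.310‰
(The approximation ε ≈ δ_A − δ_B would give -57.11‰.)

-58.31‰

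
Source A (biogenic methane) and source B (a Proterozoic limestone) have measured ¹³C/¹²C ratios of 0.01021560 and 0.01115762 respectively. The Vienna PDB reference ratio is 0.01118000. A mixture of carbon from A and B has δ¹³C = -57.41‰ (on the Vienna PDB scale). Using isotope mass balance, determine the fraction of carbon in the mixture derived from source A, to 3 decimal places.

0.658

δ_A = (0.01021560/0.01118000 − 1)×1000 = (0.913739 − 1)×1000 = -86.261‰
δ_B = (0.01115762/0.01118000 − 1)×1000 = (0.997998 − 1)×1000 = -2.002‰
f_A = (δ_mix − δ_B)/(δ_A − δ_B) = (-57.41 − (-2.002))/(-86.261 − (-2.002))
f_A = -55.408 / -84.259 = 0.6576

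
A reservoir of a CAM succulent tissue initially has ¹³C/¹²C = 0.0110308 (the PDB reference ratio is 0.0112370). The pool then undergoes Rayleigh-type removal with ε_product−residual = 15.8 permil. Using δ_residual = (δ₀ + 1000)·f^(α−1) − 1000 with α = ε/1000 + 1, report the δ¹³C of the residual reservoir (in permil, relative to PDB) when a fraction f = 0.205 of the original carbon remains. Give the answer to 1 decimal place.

-42.6 permil

δ₀ = (0.0110308/0.0112370 − 1)×1000 = (0.981650 − 1)×1000 = -18.350 permil
α − 1 = ε/1000 = 0.0158
f^(α−1) = 0.205^(0.0158) = 0.975272
δ_res = (-18.350 + 1000) × 0.975272 − 1000 = 957.376 − 1000 = -42.62 permil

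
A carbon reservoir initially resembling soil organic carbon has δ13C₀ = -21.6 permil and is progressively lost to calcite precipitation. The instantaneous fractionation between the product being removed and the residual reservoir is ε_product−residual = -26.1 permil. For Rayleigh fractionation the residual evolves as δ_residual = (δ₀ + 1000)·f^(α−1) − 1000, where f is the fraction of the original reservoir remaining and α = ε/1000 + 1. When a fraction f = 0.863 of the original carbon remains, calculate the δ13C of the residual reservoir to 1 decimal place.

Rayleigh residual: δ_res = (δ₀ + 1000)·f^(α−1) − 1000
α = ε/1000 + 1 = 0.97390, so α − 1 = -0.02610
f^(α−1) = 0.863^(-0.02610) = 1.003853
δ_res = (-21.6 + 1000) × 1.003853 − 1000 = 982.170 − 1000 = -17.83 permil

-17.8 permil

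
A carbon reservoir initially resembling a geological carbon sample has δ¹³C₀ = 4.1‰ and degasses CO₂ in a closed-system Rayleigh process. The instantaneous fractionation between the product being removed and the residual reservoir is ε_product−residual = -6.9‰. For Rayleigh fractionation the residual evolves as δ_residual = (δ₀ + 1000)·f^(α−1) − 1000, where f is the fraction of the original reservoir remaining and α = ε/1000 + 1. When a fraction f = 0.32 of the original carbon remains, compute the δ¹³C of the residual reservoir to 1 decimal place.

12.0‰

Rayleigh residual: δ_res = (δ₀ + 1000)·f^(α−1) − 1000
α = ε/1000 + 1 = 0.99310, so α − 1 = -0.00690
f^(α−1) = 0.32^(-0.00690) = 1.007893
δ_res = (4.1 + 1000) × 1.007893 − 1000 = 1012.025 − 1000 = 12.03‰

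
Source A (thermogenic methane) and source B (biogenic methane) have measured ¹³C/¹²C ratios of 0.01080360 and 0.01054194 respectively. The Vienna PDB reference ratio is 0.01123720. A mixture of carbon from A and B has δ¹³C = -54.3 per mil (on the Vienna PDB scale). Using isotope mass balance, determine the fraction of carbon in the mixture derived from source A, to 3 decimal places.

δ_A = (0.01080360/0.01123720 − 1)×1000 = (0.961414 − 1)×1000 = -38.586 per mil
δ_B = (0.01054194/0.01123720 − 1)×1000 = (0.938129 − 1)×1000 = -61.871 per mil
f_A = (δ_mix − δ_B)/(δ_A − δ_B) = (-54.3 − (-61.871))/(-38.586 − (-61.871))
f_A = 7.571 / 23.285 = 0.3252

0.325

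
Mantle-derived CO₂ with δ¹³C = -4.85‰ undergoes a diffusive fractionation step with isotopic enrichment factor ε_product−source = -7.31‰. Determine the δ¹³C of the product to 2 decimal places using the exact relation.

-12.12‰

To first order, δ_product ≈ δ_source + ε = -12.16‰.
Exactly, δ_product = (δ_source + 1000)·(ε/1000 + 1) − 1000.
δ_product = (-4.85 + 1000) × (-7.31/1000 + 1) − 1000
δ_product = -12.125‰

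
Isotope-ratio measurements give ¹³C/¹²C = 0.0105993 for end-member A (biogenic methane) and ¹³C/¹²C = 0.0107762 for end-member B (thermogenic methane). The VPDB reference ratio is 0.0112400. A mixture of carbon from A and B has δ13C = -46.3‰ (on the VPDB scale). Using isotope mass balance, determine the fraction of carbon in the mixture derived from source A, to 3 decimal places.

0.320

δ_A = (0.0105993/0.0112400 − 1)×1000 = (0.942998 − 1)×1000 = -57.002‰
δ_B = (0.0107762/0.0112400 − 1)×1000 = (0.958737 − 1)×1000 = -41.263‰
f_A = (δ_mix − δ_B)/(δ_A − δ_B) = (-46.3 − (-41.263))/(-57.002 − (-41.263))
f_A = -5.037 / -15.738 = 0.3200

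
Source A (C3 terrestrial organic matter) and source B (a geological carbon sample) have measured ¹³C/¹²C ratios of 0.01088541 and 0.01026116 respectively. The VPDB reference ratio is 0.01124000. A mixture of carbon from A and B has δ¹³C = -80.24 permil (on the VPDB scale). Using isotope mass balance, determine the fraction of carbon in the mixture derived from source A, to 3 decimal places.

δ_A = (0.01088541/0.01124000 − 1)×1000 = (0.968453 − 1)×1000 = -31.547 permil
δ_B = (0.01026116/0.01124000 − 1)×1000 = (0.912915 − 1)×1000 = -87.085 permil
f_A = (δ_mix − δ_B)/(δ_A − δ_B) = (-80.24 − (-87.085))/(-31.547 − (-87.085))
f_A = 6.845 / 55.538 = 0.1233

0.123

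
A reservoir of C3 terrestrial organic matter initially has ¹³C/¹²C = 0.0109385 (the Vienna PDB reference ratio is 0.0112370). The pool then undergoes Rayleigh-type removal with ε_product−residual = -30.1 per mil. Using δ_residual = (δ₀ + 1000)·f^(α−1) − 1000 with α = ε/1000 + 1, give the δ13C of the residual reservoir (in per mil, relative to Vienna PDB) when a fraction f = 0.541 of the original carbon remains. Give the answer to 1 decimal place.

δ₀ = (0.0109385/0.0112370 − 1)×1000 = (0.973436 − 1)×1000 = -26.564 per mil
α − 1 = ε/1000 = -0.0301
f^(α−1) = 0.541^(-0.0301) = 1.018664
δ_res = (-26.564 + 1000) × 1.018664 − 1000 = 991.604 − 1000 = -8.40 per mil

-8.4 per mil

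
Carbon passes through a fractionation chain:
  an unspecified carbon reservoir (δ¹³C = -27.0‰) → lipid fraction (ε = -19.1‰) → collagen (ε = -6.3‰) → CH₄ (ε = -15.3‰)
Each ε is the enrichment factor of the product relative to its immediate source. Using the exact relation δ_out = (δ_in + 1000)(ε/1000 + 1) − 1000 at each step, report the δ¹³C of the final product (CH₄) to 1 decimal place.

-66.1‰

step 1: δ = (-27.00 + 1000)·(-19.1/1000 + 1) − 1000 = -45.58‰
step 2: δ = (-45.58 + 1000)·(-6.3/1000 + 1) − 1000 = -51.60‰
step 3: δ = (-51.60 + 1000)·(-15.3/1000 + 1) − 1000 = -66.11‰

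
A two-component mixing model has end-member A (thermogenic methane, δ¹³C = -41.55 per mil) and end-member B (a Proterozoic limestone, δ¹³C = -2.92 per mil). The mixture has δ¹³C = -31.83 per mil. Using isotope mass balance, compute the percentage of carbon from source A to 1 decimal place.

74.8%

δ_mix = f_A·δ_A + (1 − f_A)·δ_B  ⇒  f_A = (δ_mix − δ_B)/(δ_A − δ_B)
f_A = (-31.83 − (-2.92)) / (-41.55 − (-2.92))
f_A = -28.91 / -38.63 = 0.7484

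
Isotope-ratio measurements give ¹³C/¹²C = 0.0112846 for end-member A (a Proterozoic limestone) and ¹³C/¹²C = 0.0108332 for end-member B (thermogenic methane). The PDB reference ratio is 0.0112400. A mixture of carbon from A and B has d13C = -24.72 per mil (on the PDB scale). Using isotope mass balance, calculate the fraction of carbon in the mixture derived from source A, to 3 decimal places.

0.286

δ_A = (0.0112846/0.0112400 − 1)×1000 = (1.003968 − 1)×1000 = 3.968 per mil
δ_B = (0.0108332/0.0112400 − 1)×1000 = (0.963808 − 1)×1000 = -36.192 per mil
f_A = (δ_mix − δ_B)/(δ_A − δ_B) = (-24.72 − (-36.192))/(3.968 − (-36.192))
f_A = 11.472 / 40.160 = 0.2857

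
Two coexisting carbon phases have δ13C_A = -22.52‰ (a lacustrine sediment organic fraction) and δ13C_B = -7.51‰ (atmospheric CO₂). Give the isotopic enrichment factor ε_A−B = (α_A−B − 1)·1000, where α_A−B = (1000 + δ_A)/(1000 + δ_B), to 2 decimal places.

α_A−B = (1000 + -22.52) / (1000 + -7.51) = 977.48 / 992.49 = 0.984876
ε_A−B = (0.984876 − 1) × 1000 = -15.124‰
(The approximation ε ≈ δ_A − δ_B would give -15.01‰.)

-15.12‰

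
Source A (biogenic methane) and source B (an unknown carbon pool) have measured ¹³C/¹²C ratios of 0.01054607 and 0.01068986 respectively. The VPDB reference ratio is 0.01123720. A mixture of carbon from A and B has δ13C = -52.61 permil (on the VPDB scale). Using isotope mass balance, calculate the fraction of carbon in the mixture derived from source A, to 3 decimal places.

0.305

δ_A = (0.01054607/0.01123720 − 1)×1000 = (0.938496 − 1)×1000 = -61.504 permil
δ_B = (0.01068986/0.01123720 − 1)×1000 = (0.951292 − 1)×1000 = -48.708 permil
f_A = (δ_mix − δ_B)/(δ_A − δ_B) = (-52.61 − (-48.708))/(-61.504 − (-48.708))
f_A = -3.902 / -12.796 = 0.3050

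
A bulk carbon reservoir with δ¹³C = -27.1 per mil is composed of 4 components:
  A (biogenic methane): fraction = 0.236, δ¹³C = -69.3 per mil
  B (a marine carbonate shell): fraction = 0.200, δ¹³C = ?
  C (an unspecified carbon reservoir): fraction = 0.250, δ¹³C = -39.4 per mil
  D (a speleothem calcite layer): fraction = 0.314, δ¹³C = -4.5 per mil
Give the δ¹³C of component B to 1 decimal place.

2.6 per mil

Isotope mass balance: δ_bulk = Σ fᵢ·δᵢ.
-27.1 = 0.236×(-69.3) + 0.200×δ_B + 0.250×(-39.4) + 0.314×(-4.5)
0.200·δ_B = -27.1 − (-27.618) = 0.518
δ_B = 0.518 / 0.200 = 2.59 per mil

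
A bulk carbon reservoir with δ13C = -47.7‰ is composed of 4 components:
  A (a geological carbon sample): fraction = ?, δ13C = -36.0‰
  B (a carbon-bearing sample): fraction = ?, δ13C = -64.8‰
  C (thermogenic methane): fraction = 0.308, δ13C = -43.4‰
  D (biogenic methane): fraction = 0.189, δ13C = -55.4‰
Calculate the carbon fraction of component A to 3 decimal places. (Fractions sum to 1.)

0.303

Let f_A and f_B be the unknown fractions; fractions sum to 1 so f_A + f_B = 0.503.
Mass balance: Σ fᵢ·δᵢ = δ_bulk ⇒ f_A·(-36.0) + f_B·(-64.8) = -47.7 − (-23.838) = -23.862
Substitute f_B = 0.503 − f_A:
f_A·(-36.0 − -64.8) = -23.862 − 0.503×(-64.8) = 8.732
f_A = 8.732 / 28.8 = 0.3032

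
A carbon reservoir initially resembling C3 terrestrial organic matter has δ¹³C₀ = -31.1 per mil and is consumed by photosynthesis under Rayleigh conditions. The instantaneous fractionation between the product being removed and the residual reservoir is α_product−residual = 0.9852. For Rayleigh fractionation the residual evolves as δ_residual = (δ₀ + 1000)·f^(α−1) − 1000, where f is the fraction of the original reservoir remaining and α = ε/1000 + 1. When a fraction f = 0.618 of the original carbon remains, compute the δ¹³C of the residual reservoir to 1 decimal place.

-24.2 per mil

Rayleigh residual: δ_res = (δ₀ + 1000)·f^(α−1) − 1000
α − 1 = -0.01480
f^(α−1) = 0.618^(-0.01480) = 1.007148
δ_res = (-31.1 + 1000) × 1.007148 − 1000 = 975.826 − 1000 = -24.17 per mil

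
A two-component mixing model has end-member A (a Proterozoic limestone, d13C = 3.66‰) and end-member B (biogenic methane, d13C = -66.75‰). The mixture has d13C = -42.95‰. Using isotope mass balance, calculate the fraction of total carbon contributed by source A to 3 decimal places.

0.338

δ_mix = f_A·δ_A + (1 − f_A)·δ_B  ⇒  f_A = (δ_mix − δ_B)/(δ_A − δ_B)
f_A = (-42.95 − (-66.75)) / (3.66 − (-66.75))
f_A = 23.80 / 70.41 = 0.3380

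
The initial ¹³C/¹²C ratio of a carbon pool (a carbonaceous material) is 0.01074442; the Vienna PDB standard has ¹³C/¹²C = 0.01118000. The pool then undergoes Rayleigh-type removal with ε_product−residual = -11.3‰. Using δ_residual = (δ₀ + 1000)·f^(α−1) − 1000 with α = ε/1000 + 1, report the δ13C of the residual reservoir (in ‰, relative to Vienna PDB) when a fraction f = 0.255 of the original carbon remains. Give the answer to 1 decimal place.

-24.0‰

δ₀ = (0.01074442/0.01118000 − 1)×1000 = (0.961039 − 1)×1000 = -38.961‰
α − 1 = ε/1000 = -0.0113
f^(α−1) = 0.255^(-0.0113) = 1.015561
δ_res = (-38.961 + 1000) × 1.015561 − 1000 = 975.994 − 1000 = -24.01‰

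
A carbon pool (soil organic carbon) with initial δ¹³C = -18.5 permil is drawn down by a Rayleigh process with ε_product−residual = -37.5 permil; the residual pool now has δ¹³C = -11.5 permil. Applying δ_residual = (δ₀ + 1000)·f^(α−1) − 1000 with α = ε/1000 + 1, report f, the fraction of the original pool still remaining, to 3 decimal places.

0.827

α − 1 = ε/1000 = -0.0375
(δ_res + 1000)/(δ₀ + 1000) = (-11.5 + 1000)/(-18.5 + 1000) = 988.5/981.5 = 1.007132
f = 1.007132^(1/-0.0375) = exp(ln(1.007132)/-0.0375) = exp(0.00711/-0.0375)
f = exp(-0.1895) = 0.8274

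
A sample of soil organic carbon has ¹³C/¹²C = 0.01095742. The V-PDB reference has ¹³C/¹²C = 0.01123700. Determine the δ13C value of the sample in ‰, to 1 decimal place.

δ13C = (R_sample / R_standard − 1) × 1000
R_sample / R_standard = 0.01095742 / 0.01123700 = 0.975120
δ13C = (0.975120 − 1) × 1000 = -24.88‰

-24.9‰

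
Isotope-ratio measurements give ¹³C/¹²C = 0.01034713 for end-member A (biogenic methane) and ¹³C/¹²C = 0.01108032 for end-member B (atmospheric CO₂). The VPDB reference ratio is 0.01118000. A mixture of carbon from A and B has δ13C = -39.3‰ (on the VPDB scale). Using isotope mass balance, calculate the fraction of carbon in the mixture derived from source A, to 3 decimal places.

δ_A = (0.01034713/0.01118000 − 1)×1000 = (0.925504 − 1)×1000 = -74.496‰
δ_B = (0.01108032/0.01118000 − 1)×1000 = (0.991084 − 1)×1000 = -8.916‰
f_A = (δ_mix − δ_B)/(δ_A − δ_B) = (-39.3 − (-8.916))/(-74.496 − (-8.916))
f_A = -30.384 / -65.581 = 0.4633

0.463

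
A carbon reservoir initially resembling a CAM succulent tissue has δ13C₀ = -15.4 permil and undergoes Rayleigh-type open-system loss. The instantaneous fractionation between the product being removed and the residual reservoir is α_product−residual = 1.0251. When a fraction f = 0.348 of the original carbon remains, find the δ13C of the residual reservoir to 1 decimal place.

-41.1 permil

Rayleigh residual: δ_res = (δ₀ + 1000)·f^(α−1) − 1000
α − 1 = 0.02510
f^(α−1) = 0.348^(0.02510) = 0.973854
δ_res = (-15.4 + 1000) × 0.973854 − 1000 = 958.856 − 1000 = -41.14 permil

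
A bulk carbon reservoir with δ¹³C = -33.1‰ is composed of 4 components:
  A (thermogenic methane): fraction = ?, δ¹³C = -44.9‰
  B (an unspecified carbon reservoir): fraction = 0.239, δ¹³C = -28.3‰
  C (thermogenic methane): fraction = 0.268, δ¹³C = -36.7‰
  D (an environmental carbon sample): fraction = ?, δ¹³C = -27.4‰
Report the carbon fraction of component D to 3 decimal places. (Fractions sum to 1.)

0.322

Let f_D and f_A be the unknown fractions; fractions sum to 1 so f_D + f_A = 0.493.
Mass balance: Σ fᵢ·δᵢ = δ_bulk ⇒ f_D·(-27.4) + f_A·(-44.9) = -33.1 − (-16.599) = -16.501
Substitute f_A = 0.493 − f_D:
f_D·(-27.4 − -44.9) = -16.501 − 0.493×(-44.9) = 5.635
f_D = 5.635 / 17.5 = 0.3220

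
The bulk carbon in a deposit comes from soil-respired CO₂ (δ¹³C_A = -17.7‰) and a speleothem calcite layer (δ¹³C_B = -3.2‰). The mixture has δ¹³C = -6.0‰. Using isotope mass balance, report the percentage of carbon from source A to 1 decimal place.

19.3%

δ_mix = f_A·δ_A + (1 − f_A)·δ_B  ⇒  f_A = (δ_mix − δ_B)/(δ_A − δ_B)
f_A = (-6.0 − (-3.2)) / (-17.7 − (-3.2))
f_A = -2.8 / -14.5 = 0.1931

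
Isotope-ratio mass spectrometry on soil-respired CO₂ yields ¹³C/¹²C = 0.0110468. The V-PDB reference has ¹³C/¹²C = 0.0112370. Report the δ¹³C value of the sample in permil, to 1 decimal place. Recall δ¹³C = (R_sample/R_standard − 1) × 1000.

δ¹³C = (R_sample / R_standard − 1) × 1000
R_sample / R_standard = 0.0110468 / 0.0112370 = 0.983074
δ¹³C = (0.983074 − 1) × 1000 = -16.93 permil

-16.9 permil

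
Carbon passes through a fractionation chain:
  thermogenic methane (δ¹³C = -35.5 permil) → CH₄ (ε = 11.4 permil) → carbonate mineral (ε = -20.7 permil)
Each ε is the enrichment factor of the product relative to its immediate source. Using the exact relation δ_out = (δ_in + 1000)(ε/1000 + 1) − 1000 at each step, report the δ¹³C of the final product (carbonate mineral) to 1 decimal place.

step 1: δ = (-35.50 + 1000)·(11.4/1000 + 1) − 1000 = -24.50 permil
step 2: δ = (-24.50 + 1000)·(-20.7/1000 + 1) − 1000 = -44.70 permil

-44.7 permil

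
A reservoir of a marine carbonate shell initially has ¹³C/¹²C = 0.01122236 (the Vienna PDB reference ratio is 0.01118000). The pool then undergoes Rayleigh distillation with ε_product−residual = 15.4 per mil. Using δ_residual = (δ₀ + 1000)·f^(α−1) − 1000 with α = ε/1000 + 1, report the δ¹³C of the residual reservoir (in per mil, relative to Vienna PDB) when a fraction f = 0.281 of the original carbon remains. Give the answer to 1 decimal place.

-15.6 per mil

δ₀ = (0.01122236/0.01118000 − 1)×1000 = (1.003789 − 1)×1000 = 3.789 per mil
α − 1 = ε/1000 = 0.0154
f^(α−1) = 0.281^(0.0154) = 0.980641
δ_res = (3.789 + 1000) × 0.980641 − 1000 = 984.357 − 1000 = -15.64 per mil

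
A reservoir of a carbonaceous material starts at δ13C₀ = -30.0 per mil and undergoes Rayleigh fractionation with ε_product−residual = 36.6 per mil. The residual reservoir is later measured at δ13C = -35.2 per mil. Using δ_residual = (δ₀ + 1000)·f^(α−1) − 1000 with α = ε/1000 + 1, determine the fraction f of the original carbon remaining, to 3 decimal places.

α − 1 = ε/1000 = 0.0366
(δ_res + 1000)/(δ₀ + 1000) = (-35.2 + 1000)/(-30.0 + 1000) = 964.8/970.0 = 0.994639
f = 0.994639^(1/0.0366) = exp(ln(0.994639)/0.0366) = exp(-0.00538/0.0366)
f = exp(-0.1469) = 0.8634

0.863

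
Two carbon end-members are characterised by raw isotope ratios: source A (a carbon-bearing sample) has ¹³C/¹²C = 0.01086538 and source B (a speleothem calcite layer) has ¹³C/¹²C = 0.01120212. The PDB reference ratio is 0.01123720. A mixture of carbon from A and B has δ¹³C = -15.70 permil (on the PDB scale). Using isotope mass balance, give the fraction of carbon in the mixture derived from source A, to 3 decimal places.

δ_A = (0.01086538/0.01123720 − 1)×1000 = (0.966912 − 1)×1000 = -33.088 permil
δ_B = (0.01120212/0.01123720 − 1)×1000 = (0.996878 − 1)×1000 = -3.122 permil
f_A = (δ_mix − δ_B)/(δ_A − δ_B) = (-15.70 − (-3.122))/(-33.088 − (-3.122))
f_A = -12.578 / -29.967 = 0.4197

0.420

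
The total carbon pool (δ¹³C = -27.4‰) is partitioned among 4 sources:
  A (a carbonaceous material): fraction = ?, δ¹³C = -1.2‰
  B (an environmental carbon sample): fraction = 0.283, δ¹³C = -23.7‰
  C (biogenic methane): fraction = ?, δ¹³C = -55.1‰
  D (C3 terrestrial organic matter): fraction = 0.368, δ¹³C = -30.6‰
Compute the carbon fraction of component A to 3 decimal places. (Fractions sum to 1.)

0.182

Let f_A and f_C be the unknown fractions; fractions sum to 1 so f_A + f_C = 0.349.
Mass balance: Σ fᵢ·δᵢ = δ_bulk ⇒ f_A·(-1.2) + f_C·(-55.1) = -27.4 − (-17.968) = -9.432
Substitute f_C = 0.349 − f_A:
f_A·(-1.2 − -55.1) = -9.432 − 0.349×(-55.1) = 9.798
f_A = 9.798 / 53.9 = 0.1818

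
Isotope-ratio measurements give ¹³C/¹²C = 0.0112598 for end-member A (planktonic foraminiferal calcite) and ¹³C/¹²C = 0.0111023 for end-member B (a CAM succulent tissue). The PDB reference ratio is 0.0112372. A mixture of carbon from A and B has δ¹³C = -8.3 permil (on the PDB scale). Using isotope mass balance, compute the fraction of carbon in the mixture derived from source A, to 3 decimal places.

0.264

δ_A = (0.0112598/0.0112372 − 1)×1000 = (1.002011 − 1)×1000 = 2.011 permil
δ_B = (0.0111023/0.0112372 − 1)×1000 = (0.987995 − 1)×1000 = -12.005 permil
f_A = (δ_mix − δ_B)/(δ_A − δ_B) = (-8.3 − (-12.005))/(2.011 − (-12.005))
f_A = 3.705 / 14.016 = 0.2643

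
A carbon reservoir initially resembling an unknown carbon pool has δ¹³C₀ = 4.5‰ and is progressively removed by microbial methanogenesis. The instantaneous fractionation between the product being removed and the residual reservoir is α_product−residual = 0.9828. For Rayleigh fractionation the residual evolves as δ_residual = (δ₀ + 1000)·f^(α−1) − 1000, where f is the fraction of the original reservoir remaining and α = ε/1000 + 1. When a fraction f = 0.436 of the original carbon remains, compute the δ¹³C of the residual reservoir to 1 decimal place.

18.9‰

Rayleigh residual: δ_res = (δ₀ + 1000)·f^(α−1) − 1000
α − 1 = -0.01720
f^(α−1) = 0.436^(-0.01720) = 1.014380
δ_res = (4.5 + 1000) × 1.014380 − 1000 = 1018.945 − 1000 = 18.95‰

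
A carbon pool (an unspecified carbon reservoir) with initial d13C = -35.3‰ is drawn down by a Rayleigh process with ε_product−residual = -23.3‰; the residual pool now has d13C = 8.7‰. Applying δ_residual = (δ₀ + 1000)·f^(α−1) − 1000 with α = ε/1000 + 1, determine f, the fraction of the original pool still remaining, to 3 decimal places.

0.147

α − 1 = ε/1000 = -0.0233
(δ_res + 1000)/(δ₀ + 1000) = (8.7 + 1000)/(-35.3 + 1000) = 1008.7/964.7 = 1.045610
f = 1.045610^(1/-0.0233) = exp(ln(1.045610)/-0.0233) = exp(0.04460/-0.0233)
f = exp(-1.9142) = 0.1475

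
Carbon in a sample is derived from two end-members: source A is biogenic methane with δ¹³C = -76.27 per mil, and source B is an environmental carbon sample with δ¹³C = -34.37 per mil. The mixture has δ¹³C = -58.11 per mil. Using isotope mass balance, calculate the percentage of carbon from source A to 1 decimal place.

δ_mix = f_A·δ_A + (1 − f_A)·δ_B  ⇒  f_A = (δ_mix − δ_B)/(δ_A − δ_B)
f_A = (-58.11 − (-34.37)) / (-76.27 − (-34.37))
f_A = -23.74 / -41.90 = 0.5666

56.7%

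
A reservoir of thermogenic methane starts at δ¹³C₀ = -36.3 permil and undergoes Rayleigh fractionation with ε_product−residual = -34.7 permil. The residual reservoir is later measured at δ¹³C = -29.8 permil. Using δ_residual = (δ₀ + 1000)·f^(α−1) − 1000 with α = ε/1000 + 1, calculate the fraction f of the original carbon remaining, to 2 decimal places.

α − 1 = ε/1000 = -0.0347
(δ_res + 1000)/(δ₀ + 1000) = (-29.8 + 1000)/(-36.3 + 1000) = 970.2/963.7 = 1.006745
f = 1.006745^(1/-0.0347) = exp(ln(1.006745)/-0.0347) = exp(0.00672/-0.0347)
f = exp(-0.1937) = 0.8239

0.82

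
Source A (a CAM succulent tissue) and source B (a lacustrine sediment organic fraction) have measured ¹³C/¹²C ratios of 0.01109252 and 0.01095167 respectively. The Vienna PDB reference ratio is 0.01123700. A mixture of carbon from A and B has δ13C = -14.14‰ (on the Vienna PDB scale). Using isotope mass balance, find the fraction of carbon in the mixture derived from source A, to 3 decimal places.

δ_A = (0.01109252/0.01123700 − 1)×1000 = (0.987142 − 1)×1000 = -12.858‰
δ_B = (0.01095167/0.01123700 − 1)×1000 = (0.974608 − 1)×1000 = -25.392‰
f_A = (δ_mix − δ_B)/(δ_A − δ_B) = (-14.14 − (-25.392))/(-12.858 − (-25.392))
f_A = 11.252 / 12.534 = 0.8977

0.898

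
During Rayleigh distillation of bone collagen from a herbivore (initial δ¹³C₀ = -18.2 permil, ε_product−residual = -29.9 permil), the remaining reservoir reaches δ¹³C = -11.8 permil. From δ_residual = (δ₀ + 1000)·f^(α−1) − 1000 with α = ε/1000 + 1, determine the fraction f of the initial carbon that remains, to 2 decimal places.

α − 1 = ε/1000 = -0.0299
(δ_res + 1000)/(δ₀ + 1000) = (-11.8 + 1000)/(-18.2 + 1000) = 988.2/981.8 = 1.006519
f = 1.006519^(1/-0.0299) = exp(ln(1.006519)/-0.0299) = exp(0.00650/-0.0299)
f = exp(-0.2173) = 0.8047

0.80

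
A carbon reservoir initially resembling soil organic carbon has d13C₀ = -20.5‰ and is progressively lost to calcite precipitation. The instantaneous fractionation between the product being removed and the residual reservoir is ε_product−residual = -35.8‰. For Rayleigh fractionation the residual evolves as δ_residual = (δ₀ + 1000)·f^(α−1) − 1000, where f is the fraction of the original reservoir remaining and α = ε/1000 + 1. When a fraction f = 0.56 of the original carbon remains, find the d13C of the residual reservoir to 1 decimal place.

0.0‰

Rayleigh residual: δ_res = (δ₀ + 1000)·f^(α−1) − 1000
α = ε/1000 + 1 = 0.96420, so α − 1 = -0.03580
f^(α−1) = 0.56^(-0.03580) = 1.020974
δ_res = (-20.5 + 1000) × 1.020974 − 1000 = 1000.044 − 1000 = 0.04‰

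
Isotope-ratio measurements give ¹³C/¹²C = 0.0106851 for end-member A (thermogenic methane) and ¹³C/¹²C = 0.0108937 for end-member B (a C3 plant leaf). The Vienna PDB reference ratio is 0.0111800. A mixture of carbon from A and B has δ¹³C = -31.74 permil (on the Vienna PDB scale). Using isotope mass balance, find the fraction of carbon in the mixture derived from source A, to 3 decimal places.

δ_A = (0.0106851/0.0111800 − 1)×1000 = (0.955733 − 1)×1000 = -44.267 permil
δ_B = (0.0108937/0.0111800 − 1)×1000 = (0.974392 − 1)×1000 = -25.608 permil
f_A = (δ_mix − δ_B)/(δ_A − δ_B) = (-31.74 − (-25.608))/(-44.267 − (-25.608))
f_A = -6.132 / -18.658 = 0.3286

0.329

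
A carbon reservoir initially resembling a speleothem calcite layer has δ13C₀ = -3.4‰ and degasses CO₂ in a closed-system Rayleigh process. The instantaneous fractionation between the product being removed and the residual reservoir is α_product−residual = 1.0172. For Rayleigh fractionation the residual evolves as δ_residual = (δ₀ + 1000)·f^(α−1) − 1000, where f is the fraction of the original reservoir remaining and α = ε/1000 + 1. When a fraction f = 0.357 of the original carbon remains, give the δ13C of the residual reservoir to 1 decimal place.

-20.9‰

Rayleigh residual: δ_res = (δ₀ + 1000)·f^(α−1) − 1000
α − 1 = 0.01720
f^(α−1) = 0.357^(0.01720) = 0.982440
δ_res = (-3.4 + 1000) × 0.982440 − 1000 = 979.099 − 1000 = -20.90‰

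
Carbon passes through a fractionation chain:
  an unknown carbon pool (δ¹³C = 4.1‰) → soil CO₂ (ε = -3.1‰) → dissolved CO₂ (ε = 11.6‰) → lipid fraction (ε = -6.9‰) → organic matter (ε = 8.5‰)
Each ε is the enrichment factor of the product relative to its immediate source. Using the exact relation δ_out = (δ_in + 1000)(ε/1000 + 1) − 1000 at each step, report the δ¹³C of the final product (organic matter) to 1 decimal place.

14.2‰

step 1: δ = (4.10 + 1000)·(-3.1/1000 + 1) − 1000 = 0.99‰
step 2: δ = (0.99 + 1000)·(11.6/1000 + 1) − 1000 = 12.60‰
step 3: δ = (12.60 + 1000)·(-6.9/1000 + 1) − 1000 = 5.61‰
step 4: δ = (5.61 + 1000)·(8.5/1000 + 1) − 1000 = 14.16‰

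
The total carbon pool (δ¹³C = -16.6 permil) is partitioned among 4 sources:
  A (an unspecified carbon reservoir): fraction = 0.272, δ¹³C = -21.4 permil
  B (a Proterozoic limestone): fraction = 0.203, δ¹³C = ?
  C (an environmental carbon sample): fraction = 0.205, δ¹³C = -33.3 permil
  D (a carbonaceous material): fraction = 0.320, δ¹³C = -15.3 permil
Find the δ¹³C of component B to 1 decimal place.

Isotope mass balance: δ_bulk = Σ fᵢ·δᵢ.
-16.6 = 0.272×(-21.4) + 0.203×δ_B + 0.205×(-33.3) + 0.320×(-15.3)
0.203·δ_B = -16.6 − (-17.543) = 0.943
δ_B = 0.943 / 0.203 = 4.65 permil

4.6 permil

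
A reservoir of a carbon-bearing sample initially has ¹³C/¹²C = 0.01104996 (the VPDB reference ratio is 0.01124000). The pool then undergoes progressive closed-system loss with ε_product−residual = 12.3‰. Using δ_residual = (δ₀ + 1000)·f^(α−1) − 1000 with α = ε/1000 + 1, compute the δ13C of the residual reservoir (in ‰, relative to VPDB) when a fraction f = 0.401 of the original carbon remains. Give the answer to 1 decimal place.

-27.9‰

δ₀ = (0.01104996/0.01124000 − 1)×1000 = (0.983093 − 1)×1000 = -16.907‰
α − 1 = ε/1000 = 0.0123
f^(α−1) = 0.401^(0.0123) = 0.988823
δ_res = (-16.907 + 1000) × 0.988823 − 1000 = 972.105 − 1000 = -27.90‰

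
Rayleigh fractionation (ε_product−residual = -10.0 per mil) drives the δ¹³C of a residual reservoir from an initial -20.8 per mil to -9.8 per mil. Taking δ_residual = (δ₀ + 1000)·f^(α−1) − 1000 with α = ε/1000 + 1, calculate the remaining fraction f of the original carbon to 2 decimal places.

α − 1 = ε/1000 = -0.0100
(δ_res + 1000)/(δ₀ + 1000) = (-9.8 + 1000)/(-20.8 + 1000) = 990.2/979.2 = 1.011234
f = 1.011234^(1/-0.0100) = exp(ln(1.011234)/-0.0100) = exp(0.01117/-0.0100)
f = exp(-1.1171) = 0.3272

0.33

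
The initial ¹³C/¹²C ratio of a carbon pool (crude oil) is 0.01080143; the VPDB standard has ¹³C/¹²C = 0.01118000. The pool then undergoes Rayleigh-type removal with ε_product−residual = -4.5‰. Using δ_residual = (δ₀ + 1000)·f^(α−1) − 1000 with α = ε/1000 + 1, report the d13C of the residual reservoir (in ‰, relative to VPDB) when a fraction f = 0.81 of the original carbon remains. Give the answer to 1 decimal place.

δ₀ = (0.01080143/0.01118000 − 1)×1000 = (0.966139 − 1)×1000 = -33.861‰
α − 1 = ε/1000 = -0.0045
f^(α−1) = 0.81^(-0.0045) = 1.000949
δ_res = (-33.861 + 1000) × 1.000949 − 1000 = 967.055 − 1000 = -32.94‰

-32.9‰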